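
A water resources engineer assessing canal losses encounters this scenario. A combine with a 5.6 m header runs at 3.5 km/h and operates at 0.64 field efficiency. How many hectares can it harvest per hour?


C = w * v * eta_f / 10
  = 5.6 * 3.5 * 0.64 / 10
  = 12.54 / 10
  = 1.25 ha/h


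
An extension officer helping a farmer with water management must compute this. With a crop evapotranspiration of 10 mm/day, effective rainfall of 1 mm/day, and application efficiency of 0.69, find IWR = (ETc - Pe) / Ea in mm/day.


IWR = (ETc - Pe) / Ea
    = (10 - 1) / 0.69
    = 9 / 0.69
    = 13.04 mm/day


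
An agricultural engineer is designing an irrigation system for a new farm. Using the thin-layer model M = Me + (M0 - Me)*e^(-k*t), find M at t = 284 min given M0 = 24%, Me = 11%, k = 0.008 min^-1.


M = Me + (M0 - Me) * e^(-k*t)
  = 11 + (24 - 11) * e^(-0.008*284)
  = 11 + 13 * e^(-2.272)
  = 11 + 13 * 0.10311
  = 11 + 1.3404
  = 12.34%


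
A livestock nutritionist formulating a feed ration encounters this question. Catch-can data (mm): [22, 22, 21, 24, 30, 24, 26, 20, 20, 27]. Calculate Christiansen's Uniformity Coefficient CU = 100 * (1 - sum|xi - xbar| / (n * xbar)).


xbar = 236 / 10 = 23.600
sum|xi - xbar| = 26
CU = 100 * (1 - 26 / (10 * 23.600))
   = 100 * (1 - 0.1102)
   = 88.98%


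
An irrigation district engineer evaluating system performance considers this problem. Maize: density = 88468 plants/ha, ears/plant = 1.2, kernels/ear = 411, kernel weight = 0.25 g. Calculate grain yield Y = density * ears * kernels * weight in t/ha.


Y = density * ears * kernels * kw
  = 88468 * 1.2 * 411 * 0.25 g/ha
  = 10908104.40 g/ha
  = 10908.10 kg/ha = 10.91 t/ha


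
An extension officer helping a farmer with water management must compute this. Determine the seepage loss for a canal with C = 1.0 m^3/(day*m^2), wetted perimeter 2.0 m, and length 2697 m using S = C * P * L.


S = C * P * L
  = 1.0 * 2.0 * 2697
  = 5394 m^3/day


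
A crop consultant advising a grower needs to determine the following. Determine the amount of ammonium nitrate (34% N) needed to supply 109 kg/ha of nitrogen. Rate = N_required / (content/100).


Rate = N_required / (N_content / 100)
     = 109 / (34 / 100)
     = 109 / 0.34
     = 320.59 kg/ha


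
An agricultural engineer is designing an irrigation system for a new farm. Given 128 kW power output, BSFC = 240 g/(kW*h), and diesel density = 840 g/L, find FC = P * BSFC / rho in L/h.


FC = P * BSFC / rho_fuel
   = 128 * 240 / 840
   = 30720 / 840
   = 36.57 L/h


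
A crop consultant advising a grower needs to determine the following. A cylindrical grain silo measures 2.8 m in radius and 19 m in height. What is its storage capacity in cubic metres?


V = pi * r^2 * h
  = pi * 2.8^2 * 19
  = pi * 7.84 * 19
  = 467.97 m^3


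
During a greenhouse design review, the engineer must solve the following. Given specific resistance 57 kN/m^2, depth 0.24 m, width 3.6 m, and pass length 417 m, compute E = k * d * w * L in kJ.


E = k * d * w * L
  = 57 * 0.24 * 3.6 * 417
  = 20536.42 kJ


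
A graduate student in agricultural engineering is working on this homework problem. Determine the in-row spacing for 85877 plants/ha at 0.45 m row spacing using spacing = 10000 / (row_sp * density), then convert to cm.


spacing = 10000 / (row_sp * density)
        = 10000 / (0.45 * 85877)
        = 10000 / 38644.65
        = 0.25877 m = 25.88 cm


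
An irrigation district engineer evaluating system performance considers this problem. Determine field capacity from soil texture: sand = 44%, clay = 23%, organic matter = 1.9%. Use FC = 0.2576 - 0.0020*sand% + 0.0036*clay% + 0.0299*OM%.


FC = 0.2576 - 0.0020*44 + 0.0036*23 + 0.0299*1.9
   = 0.2576 - 0.0880 + 0.0828 + 0.0568
   = 0.3092


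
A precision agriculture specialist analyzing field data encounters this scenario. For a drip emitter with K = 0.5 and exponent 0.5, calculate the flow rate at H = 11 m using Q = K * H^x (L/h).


Q = K * H^x
  = 0.5 * 11^0.5
  = 0.5 * 3.3166
  = 1.66 L/h


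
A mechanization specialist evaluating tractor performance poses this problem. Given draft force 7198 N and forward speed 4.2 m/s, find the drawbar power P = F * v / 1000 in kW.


P = F * v / 1000
  = 7198 * 4.2 / 1000
  = 30231.60 / 1000
  = 30.23 kW


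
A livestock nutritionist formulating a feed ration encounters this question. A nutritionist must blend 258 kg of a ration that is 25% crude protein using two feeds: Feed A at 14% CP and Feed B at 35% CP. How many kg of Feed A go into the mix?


parts_A = CP_b - target = 35 - 25 = 10
parts_B = target - CP_a = 25 - 14 = 11
total_parts = 10 + 11 = 21
Feed A = 258 * 10 / 21 = 122.86 kg
Feed B = 258 * 11 / 21 = 135.14 kg

122.86 kg


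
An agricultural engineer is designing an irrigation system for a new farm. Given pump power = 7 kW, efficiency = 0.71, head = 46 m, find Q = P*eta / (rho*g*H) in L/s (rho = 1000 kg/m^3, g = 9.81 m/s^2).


Q = (P * 1000 * eta) / (rho * g * H)
  = (7 * 1000 * 0.71) / (1000 * 9.81 * 46)
  = 4970 / 451260
  = 0.01101 m^3/s = 11.01 L/s


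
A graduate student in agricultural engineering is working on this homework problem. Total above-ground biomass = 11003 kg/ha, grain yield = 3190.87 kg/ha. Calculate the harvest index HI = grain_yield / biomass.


HI = grain_yield / biomass
   = 3190.87 / 11003
   = 0.29


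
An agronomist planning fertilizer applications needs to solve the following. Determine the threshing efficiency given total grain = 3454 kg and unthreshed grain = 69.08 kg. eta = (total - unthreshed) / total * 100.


eta = (total - unthreshed) / total * 100
    = (3454 - 69.08) / 3454 * 100
    = 3384.92 / 3454 * 100
    = 98%


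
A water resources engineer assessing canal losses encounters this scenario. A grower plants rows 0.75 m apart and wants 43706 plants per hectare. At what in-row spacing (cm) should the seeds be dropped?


spacing = 10000 / (row_sp * density)
        = 10000 / (0.75 * 43706)
        = 10000 / 32779.50
        = 0.30507 m = 30.51 cm


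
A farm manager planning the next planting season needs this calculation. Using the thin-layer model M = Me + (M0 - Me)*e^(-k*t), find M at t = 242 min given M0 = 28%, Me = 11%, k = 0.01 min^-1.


M = Me + (M0 - Me) * e^(-k*t)
  = 11 + (28 - 11) * e^(-0.01*242)
  = 11 + 17 * e^(-2.420)
  = 11 + 17 * 0.08892
  = 11 + 1.5117
  = 12.51%


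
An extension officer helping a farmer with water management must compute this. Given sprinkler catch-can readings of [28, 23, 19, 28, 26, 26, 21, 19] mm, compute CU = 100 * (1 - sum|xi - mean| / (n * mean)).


xbar = 190 / 8 = 23.750
sum|xi - xbar| = 26
CU = 100 * (1 - 26 / (8 * 23.750))
   = 100 * (1 - 0.1368)
   = 86.32%


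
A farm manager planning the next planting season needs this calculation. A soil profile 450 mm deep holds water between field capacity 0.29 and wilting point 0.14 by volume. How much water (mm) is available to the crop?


AW = (FC - WP) * D
   = (0.29 - 0.14) * 450
   = 0.15 * 450
   = 67.50 mm


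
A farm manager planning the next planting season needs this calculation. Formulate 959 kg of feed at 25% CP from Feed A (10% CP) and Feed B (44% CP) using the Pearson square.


parts_A = CP_b - target = 44 - 25 = 19
parts_B = target - CP_a = 25 - 10 = 15
total_parts = 19 + 15 = 34
Feed A = 959 * 19 / 34 = 535.91 kg
Feed B = 959 * 15 / 34 = 423.09 kg

535.91 kg


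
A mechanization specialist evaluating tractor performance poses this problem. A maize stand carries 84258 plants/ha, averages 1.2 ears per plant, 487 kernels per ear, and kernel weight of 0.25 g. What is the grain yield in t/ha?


Y = density * ears * kernels * kw
  = 84258 * 1.2 * 487 * 0.25 g/ha
  = 12310093.80 g/ha
  = 12310.09 kg/ha = 12.31 t/ha


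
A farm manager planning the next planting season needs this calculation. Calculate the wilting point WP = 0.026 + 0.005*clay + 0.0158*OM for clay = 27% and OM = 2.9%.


WP = 0.026 + 0.005*27 + 0.0158*2.9
   = 0.026 + 0.1350 + 0.0458
   = 0.2068


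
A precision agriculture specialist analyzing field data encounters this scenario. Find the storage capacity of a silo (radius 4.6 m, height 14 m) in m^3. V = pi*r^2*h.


V = pi * r^2 * h
  = pi * 4.6^2 * 14
  = pi * 21.16 * 14
  = 930.67 m^3


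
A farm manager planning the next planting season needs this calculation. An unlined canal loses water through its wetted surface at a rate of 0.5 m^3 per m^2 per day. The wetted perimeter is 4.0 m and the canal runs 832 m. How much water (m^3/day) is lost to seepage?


S = C * P * L
  = 0.5 * 4.0 * 832
  = 1664 m^3/day


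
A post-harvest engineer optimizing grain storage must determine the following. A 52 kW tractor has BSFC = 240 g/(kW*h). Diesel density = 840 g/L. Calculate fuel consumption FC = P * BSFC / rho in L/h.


FC = P * BSFC / rho_fuel
   = 52 * 240 / 840
   = 12480 / 840
   = 14.86 L/h


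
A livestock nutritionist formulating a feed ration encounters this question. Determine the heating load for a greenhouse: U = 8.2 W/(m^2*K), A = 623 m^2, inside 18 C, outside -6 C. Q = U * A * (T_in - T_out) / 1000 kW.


dT = 18 - (-6) = 24 K
Q = U * A * dT
  = 8.2 * 623 * 24
  = 122606.40 W = 122.61 kW


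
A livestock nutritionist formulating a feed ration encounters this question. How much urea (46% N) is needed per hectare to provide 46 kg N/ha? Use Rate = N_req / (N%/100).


Rate = N_required / (N_content / 100)
     = 46 / (46 / 100)
     = 46 / 0.46
     = 100 kg/ha


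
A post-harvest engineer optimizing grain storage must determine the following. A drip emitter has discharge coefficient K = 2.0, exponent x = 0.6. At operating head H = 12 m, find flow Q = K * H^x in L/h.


Q = K * H^x
  = 2.0 * 12^0.6
  = 2.0 * 4.4413
  = 8.88 L/h


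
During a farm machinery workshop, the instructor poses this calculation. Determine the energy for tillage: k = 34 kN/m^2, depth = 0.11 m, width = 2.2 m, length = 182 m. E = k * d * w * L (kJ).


E = k * d * w * L
  = 34 * 0.11 * 2.2 * 182
  = 1497.50 kJ


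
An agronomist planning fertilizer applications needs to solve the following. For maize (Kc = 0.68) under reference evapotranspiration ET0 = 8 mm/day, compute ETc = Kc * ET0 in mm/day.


ETc = Kc * ET0
    = 0.68 * 8
    = 5.44 mm/day


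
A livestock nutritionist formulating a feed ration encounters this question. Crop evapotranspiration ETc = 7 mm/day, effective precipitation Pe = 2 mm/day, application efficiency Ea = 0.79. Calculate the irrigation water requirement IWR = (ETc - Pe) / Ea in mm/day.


IWR = (ETc - Pe) / Ea
    = (7 - 2) / 0.79
    = 5 / 0.79
    = 6.33 mm/day


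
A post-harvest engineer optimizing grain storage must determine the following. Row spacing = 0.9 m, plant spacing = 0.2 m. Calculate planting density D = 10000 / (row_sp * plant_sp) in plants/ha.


D = 10000 / (row_sp * plant_sp)
  = 10000 / (0.9 * 0.2)
  = 10000 / 0.1800
  = 55555.56 plants/ha


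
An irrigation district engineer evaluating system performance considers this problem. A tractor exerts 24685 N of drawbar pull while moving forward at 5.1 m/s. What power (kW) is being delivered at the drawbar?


P = F * v / 1000
  = 24685 * 5.1 / 1000
  = 125893.50 / 1000
  = 125.89 kW


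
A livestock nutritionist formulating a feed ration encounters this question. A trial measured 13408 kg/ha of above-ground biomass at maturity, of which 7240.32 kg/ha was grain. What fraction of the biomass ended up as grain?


HI = grain_yield / biomass
   = 7240.32 / 13408
   = 0.54


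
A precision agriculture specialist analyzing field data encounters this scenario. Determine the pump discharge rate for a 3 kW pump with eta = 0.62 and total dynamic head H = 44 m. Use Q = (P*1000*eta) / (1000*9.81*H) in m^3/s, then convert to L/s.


Q = (P * 1000 * eta) / (rho * g * H)
  = (3 * 1000 * 0.62) / (1000 * 9.81 * 44)
  = 1860 / 431640
  = 0.00431 m^3/s = 4.31 L/s


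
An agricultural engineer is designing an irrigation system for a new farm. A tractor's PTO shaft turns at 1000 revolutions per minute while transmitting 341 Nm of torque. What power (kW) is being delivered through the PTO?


P = 2*pi*n*T / 60000
  = 2*pi * 1000 * 341 / 60000
  = 2142566.19 / 60000
  = 35.71 kW


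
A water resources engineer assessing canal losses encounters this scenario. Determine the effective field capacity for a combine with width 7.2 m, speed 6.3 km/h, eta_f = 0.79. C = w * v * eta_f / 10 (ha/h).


C = w * v * eta_f / 10
  = 7.2 * 6.3 * 0.79 / 10
  = 35.83 / 10
  = 3.58 ha/h


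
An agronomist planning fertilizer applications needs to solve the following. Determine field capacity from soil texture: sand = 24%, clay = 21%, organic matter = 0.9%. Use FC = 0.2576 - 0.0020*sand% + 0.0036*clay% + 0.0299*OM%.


FC = 0.2576 - 0.0020*24 + 0.0036*21 + 0.0299*0.9
   = 0.2576 - 0.0480 + 0.0756 + 0.0269
   = 0.3121


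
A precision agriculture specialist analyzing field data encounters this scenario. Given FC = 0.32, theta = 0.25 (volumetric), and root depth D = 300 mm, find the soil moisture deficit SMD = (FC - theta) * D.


SMD = (FC - theta) * D
    = (0.32 - 0.25) * 300
    = 0.070 * 300
    = 21 mm


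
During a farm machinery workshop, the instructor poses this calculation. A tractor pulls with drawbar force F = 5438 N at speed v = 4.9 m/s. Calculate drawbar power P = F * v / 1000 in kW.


P = F * v / 1000
  = 5438 * 4.9 / 1000
  = 26646.20 / 1000
  = 26.65 kW


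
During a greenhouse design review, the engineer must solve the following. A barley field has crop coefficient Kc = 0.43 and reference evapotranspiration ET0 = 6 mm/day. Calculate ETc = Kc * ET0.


ETc = Kc * ET0
    = 0.43 * 6
    = 2.58 mm/day


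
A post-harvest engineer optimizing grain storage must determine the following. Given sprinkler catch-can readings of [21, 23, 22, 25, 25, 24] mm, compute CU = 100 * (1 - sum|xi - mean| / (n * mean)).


xbar = 140 / 6 = 23.333
sum|xi - xbar| = 8
CU = 100 * (1 - 8 / (6 * 23.333))
   = 100 * (1 - 0.0571)
   = 94.29%


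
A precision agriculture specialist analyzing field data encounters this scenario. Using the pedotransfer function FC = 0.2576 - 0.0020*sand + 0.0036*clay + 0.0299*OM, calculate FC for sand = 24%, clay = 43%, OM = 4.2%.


FC = 0.2576 - 0.0020*24 + 0.0036*43 + 0.0299*4.2
   = 0.2576 - 0.0480 + 0.1548 + 0.1256
   = 0.4900


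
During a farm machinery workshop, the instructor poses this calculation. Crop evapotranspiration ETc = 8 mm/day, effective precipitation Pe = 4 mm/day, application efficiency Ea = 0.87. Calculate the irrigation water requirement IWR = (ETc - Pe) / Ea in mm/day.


IWR = (ETc - Pe) / Ea
    = (8 - 4) / 0.87
    = 4 / 0.87
    = 4.60 mm/day


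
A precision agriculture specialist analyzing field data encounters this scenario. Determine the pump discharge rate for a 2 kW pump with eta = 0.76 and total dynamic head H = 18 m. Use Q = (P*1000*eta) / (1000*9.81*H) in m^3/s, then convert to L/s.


Q = (P * 1000 * eta) / (rho * g * H)
  = (2 * 1000 * 0.76) / (1000 * 9.81 * 18)
  = 1520 / 176580
  = 0.00861 m^3/s = 8.61 L/s


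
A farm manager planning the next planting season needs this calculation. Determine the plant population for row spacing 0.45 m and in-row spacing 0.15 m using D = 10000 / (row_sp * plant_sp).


D = 10000 / (row_sp * plant_sp)
  = 10000 / (0.45 * 0.15)
  = 10000 / 0.0675
  = 148148.15 plants/ha


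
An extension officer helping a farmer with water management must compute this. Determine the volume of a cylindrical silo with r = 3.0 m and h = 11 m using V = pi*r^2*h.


V = pi * r^2 * h
  = pi * 3.0^2 * 11
  = pi * 9 * 11
  = 311.02 m^3


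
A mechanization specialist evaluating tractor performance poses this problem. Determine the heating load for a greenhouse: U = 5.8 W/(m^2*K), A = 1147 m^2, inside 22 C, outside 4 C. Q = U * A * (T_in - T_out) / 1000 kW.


dT = 22 - (4) = 18 K
Q = U * A * dT
  = 5.8 * 1147 * 18
  = 119746.80 W = 119.75 kW


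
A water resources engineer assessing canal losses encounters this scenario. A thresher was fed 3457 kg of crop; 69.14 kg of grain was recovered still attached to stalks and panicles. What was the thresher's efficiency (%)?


eta = (total - unthreshed) / total * 100
    = (3457 - 69.14) / 3457 * 100
    = 3387.86 / 3457 * 100
    = 98%


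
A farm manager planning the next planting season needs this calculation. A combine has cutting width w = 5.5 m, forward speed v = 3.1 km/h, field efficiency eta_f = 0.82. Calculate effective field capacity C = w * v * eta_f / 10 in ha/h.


C = w * v * eta_f / 10
  = 5.5 * 3.1 * 0.82 / 10
  = 13.98 / 10
  = 1.40 ha/h


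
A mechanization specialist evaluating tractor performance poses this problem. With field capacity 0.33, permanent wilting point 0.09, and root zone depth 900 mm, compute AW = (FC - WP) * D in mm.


AW = (FC - WP) * D
   = (0.33 - 0.09) * 900
   = 0.24 * 900
   = 216 mm


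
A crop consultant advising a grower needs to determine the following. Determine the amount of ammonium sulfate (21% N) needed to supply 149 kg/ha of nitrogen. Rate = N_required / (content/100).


Rate = N_required / (N_content / 100)
     = 149 / (21 / 100)
     = 149 / 0.21
     = 709.52 kg/ha


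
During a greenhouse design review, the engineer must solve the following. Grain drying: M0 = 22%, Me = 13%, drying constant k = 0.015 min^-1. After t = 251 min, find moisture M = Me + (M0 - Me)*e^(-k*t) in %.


M = Me + (M0 - Me) * e^(-k*t)
  = 13 + (22 - 13) * e^(-0.015*251)
  = 13 + 9 * e^(-3.765)
  = 13 + 9 * 0.02317
  = 13 + 0.2085
  = 13.21%


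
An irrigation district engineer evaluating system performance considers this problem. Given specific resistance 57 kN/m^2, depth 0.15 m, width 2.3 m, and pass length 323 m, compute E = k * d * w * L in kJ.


E = k * d * w * L
  = 57 * 0.15 * 2.3 * 323
  = 6351.80 kJ


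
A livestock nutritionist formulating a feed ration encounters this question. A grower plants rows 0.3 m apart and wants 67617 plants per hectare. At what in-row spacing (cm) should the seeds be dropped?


spacing = 10000 / (row_sp * density)
        = 10000 / (0.3 * 67617)
        = 10000 / 20285.10
        = 0.49297 m = 49.30 cm


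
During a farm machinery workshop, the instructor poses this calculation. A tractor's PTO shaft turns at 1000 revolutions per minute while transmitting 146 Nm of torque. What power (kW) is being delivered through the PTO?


P = 2*pi*n*T / 60000
  = 2*pi * 1000 * 146 / 60000
  = 917345.05 / 60000
  = 15.29 kW


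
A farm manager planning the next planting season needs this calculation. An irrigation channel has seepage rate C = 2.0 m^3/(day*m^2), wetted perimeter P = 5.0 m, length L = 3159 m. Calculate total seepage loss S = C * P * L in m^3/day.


S = C * P * L
  = 2.0 * 5.0 * 3159
  = 31590 m^3/day


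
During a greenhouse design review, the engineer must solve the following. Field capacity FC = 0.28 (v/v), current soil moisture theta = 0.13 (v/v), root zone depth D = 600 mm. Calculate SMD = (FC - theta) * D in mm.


SMD = (FC - theta) * D
    = (0.28 - 0.13) * 600
    = 0.150 * 600
    = 90 mm


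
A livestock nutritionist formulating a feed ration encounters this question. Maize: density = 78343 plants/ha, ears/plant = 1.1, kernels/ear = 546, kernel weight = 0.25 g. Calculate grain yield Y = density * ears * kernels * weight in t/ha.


Y = density * ears * kernels * kw
  = 78343 * 1.1 * 546 * 0.25 g/ha
  = 11763201.45 g/ha
  = 11763.20 kg/ha = 11.76 t/ha


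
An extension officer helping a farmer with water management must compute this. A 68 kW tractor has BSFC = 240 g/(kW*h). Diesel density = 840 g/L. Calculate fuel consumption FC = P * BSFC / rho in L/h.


FC = P * BSFC / rho_fuel
   = 68 * 240 / 840
   = 16320 / 840
   = 19.43 L/h


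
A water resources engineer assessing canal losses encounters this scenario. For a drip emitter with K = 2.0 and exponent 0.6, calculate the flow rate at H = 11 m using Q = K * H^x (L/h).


Q = K * H^x
  = 2.0 * 11^0.6
  = 2.0 * 4.2154
  = 8.43 L/h


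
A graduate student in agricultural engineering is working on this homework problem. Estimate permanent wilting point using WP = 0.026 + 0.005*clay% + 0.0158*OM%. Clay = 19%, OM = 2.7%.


WP = 0.026 + 0.005*19 + 0.0158*2.7
   = 0.026 + 0.0950 + 0.0427
   = 0.1637


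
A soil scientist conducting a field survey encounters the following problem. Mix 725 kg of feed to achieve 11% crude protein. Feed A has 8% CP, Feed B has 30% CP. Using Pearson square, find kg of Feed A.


parts_A = CP_b - target = 30 - 11 = 19
parts_B = target - CP_a = 11 - 8 = 3
total_parts = 19 + 3 = 22
Feed A = 725 * 19 / 22 = 626.14 kg
Feed B = 725 * 3 / 22 = 98.86 kg

626.14 kg


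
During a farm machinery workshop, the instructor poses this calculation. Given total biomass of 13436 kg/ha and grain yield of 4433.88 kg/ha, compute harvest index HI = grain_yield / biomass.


HI = grain_yield / biomass
   = 4433.88 / 13436
   = 0.33


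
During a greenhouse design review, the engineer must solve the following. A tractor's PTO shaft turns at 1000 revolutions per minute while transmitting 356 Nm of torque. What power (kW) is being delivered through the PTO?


P = 2*pi*n*T / 60000
  = 2*pi * 1000 * 356 / 60000
  = 2236813.97 / 60000
  = 37.28 kW


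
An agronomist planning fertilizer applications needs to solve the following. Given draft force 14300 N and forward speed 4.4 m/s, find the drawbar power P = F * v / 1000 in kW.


P = F * v / 1000
  = 14300 * 4.4 / 1000
  = 62920 / 1000
  = 62.92 kW


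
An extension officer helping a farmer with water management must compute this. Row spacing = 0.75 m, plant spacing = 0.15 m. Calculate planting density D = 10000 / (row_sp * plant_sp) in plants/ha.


D = 10000 / (row_sp * plant_sp)
  = 10000 / (0.75 * 0.15)
  = 10000 / 0.1125
  = 88888.89 plants/ha


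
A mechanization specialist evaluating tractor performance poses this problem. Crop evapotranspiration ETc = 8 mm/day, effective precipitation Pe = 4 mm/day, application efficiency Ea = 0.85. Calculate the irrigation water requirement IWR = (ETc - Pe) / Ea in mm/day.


IWR = (ETc - Pe) / Ea
    = (8 - 4) / 0.85
    = 4 / 0.85
    = 4.71 mm/day


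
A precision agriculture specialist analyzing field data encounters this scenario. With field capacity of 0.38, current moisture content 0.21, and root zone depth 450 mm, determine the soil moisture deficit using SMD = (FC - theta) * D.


SMD = (FC - theta) * D
    = (0.38 - 0.21) * 450
    = 0.170 * 450
    = 76.50 mm


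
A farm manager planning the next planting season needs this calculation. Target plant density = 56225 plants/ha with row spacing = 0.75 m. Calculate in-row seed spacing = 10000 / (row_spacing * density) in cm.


spacing = 10000 / (row_sp * density)
        = 10000 / (0.75 * 56225)
        = 10000 / 42168.75
        = 0.23714 m = 23.71 cm


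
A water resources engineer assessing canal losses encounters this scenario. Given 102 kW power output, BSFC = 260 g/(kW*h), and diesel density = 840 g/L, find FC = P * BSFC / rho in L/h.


FC = P * BSFC / rho_fuel
   = 102 * 260 / 840
   = 26520 / 840
   = 31.57 L/h


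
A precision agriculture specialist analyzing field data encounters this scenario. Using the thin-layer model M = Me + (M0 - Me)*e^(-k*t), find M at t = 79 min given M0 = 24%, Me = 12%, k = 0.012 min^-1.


M = Me + (M0 - Me) * e^(-k*t)
  = 12 + (24 - 12) * e^(-0.012*79)
  = 12 + 12 * e^(-0.948)
  = 12 + 12 * 0.38752
  = 12 + 4.6502
  = 16.65%


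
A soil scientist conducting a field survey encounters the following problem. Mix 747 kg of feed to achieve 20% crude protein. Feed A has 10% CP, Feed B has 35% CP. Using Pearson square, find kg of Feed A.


parts_A = CP_b - target = 35 - 20 = 15
parts_B = target - CP_a = 20 - 10 = 10
total_parts = 15 + 10 = 25
Feed A = 747 * 15 / 25 = 448.20 kg
Feed B = 747 * 10 / 25 = 298.80 kg

448.20 kg


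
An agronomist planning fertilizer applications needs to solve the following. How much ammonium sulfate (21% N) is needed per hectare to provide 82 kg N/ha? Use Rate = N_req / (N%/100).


Rate = N_required / (N_content / 100)
     = 82 / (21 / 100)
     = 82 / 0.21
     = 390.48 kg/ha


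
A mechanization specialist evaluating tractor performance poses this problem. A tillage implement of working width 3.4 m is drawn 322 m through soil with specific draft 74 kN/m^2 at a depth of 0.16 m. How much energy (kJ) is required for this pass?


E = k * d * w * L
  = 74 * 0.16 * 3.4 * 322
  = 12962.43 kJ


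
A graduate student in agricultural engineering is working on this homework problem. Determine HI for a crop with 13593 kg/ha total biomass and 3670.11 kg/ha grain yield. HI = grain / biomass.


HI = grain_yield / biomass
   = 3670.11 / 13593
   = 0.27


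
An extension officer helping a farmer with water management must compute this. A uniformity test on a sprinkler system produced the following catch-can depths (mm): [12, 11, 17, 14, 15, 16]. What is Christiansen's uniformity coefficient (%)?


xbar = 85 / 6 = 14.167
sum|xi - xbar| = 11
CU = 100 * (1 - 11 / (6 * 14.167))
   = 100 * (1 - 0.1294)
   = 87.06%


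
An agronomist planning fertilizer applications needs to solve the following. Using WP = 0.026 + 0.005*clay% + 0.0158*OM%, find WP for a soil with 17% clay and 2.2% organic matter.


WP = 0.026 + 0.005*17 + 0.0158*2.2
   = 0.026 + 0.0850 + 0.0348
   = 0.1458


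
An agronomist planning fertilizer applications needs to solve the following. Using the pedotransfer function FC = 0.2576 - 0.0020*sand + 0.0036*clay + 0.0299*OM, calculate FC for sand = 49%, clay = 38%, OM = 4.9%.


FC = 0.2576 - 0.0020*49 + 0.0036*38 + 0.0299*4.9
   = 0.2576 - 0.0980 + 0.1368 + 0.1465
   = 0.4429


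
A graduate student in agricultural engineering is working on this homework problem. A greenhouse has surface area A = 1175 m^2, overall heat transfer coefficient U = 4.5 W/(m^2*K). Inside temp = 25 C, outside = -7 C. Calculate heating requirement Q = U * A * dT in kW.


dT = 25 - (-7) = 32 K
Q = U * A * dT
  = 4.5 * 1175 * 32
  = 169200 W = 169.20 kW


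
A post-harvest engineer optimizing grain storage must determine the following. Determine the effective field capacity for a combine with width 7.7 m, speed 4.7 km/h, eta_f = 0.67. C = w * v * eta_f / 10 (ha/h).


C = w * v * eta_f / 10
  = 7.7 * 4.7 * 0.67 / 10
  = 24.25 / 10
  = 2.42 ha/h


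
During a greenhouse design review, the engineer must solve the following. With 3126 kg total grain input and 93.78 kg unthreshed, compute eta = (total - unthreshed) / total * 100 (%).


eta = (total - unthreshed) / total * 100
    = (3126 - 93.78) / 3126 * 100
    = 3032.22 / 3126 * 100
    = 97%


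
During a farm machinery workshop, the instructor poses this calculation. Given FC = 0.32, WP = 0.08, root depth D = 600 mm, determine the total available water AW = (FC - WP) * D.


AW = (FC - WP) * D
   = (0.32 - 0.08) * 600
   = 0.24 * 600
   = 144 mm


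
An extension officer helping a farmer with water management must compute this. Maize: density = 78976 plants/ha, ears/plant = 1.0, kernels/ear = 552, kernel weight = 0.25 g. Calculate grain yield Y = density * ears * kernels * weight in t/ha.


Y = density * ears * kernels * kw
  = 78976 * 1.0 * 552 * 0.25 g/ha
  = 10898688 g/ha
  = 10898.69 kg/ha = 10.90 t/ha


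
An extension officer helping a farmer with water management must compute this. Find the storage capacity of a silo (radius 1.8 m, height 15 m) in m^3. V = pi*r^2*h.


V = pi * r^2 * h
  = pi * 1.8^2 * 15
  = pi * 3.24 * 15
  = 152.68 m^3


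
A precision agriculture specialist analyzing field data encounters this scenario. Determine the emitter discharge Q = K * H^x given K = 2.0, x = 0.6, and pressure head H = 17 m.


Q = K * H^x
  = 2.0 * 17^0.6
  = 2.0 * 5.4736
  = 10.95 L/h


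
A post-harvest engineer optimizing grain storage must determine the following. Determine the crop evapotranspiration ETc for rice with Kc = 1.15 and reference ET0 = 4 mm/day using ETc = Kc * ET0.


ETc = Kc * ET0
    = 1.15 * 4
    = 4.60 mm/day


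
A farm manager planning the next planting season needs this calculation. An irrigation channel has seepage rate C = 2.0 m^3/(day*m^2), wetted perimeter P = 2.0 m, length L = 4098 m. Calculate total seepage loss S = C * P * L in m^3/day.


S = C * P * L
  = 2.0 * 2.0 * 4098
  = 16392 m^3/day


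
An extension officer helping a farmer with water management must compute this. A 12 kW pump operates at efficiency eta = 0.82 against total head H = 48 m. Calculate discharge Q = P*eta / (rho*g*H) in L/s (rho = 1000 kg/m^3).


Q = (P * 1000 * eta) / (rho * g * H)
  = (12 * 1000 * 0.82) / (1000 * 9.81 * 48)
  = 9840 / 470880
  = 0.02090 m^3/s = 20.90 L/s


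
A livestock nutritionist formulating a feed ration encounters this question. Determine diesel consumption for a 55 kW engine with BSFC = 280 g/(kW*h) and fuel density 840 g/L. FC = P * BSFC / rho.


FC = P * BSFC / rho_fuel
   = 55 * 280 / 840
   = 15400 / 840
   = 18.33 L/h


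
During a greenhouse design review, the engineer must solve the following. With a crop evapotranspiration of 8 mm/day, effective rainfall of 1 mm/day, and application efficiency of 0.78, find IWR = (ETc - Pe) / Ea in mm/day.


IWR = (ETc - Pe) / Ea
    = (8 - 1) / 0.78
    = 7 / 0.78
    = 8.97 mm/day


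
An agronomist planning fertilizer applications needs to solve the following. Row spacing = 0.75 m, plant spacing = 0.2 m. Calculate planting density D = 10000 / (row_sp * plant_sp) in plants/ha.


D = 10000 / (row_sp * plant_sp)
  = 10000 / (0.75 * 0.2)
  = 10000 / 0.1500
  = 66666.67 plants/ha


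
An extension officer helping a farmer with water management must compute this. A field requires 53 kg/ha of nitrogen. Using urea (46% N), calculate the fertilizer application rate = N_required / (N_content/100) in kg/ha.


Rate = N_required / (N_content / 100)
     = 53 / (46 / 100)
     = 53 / 0.46
     = 115.22 kg/ha


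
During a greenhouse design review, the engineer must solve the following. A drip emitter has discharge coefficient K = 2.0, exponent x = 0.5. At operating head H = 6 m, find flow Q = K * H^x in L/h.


Q = K * H^x
  = 2.0 * 6^0.5
  = 2.0 * 2.4495
  = 4.90 L/h


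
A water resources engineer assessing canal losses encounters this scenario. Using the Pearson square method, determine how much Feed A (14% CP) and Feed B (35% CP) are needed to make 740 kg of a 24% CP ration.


parts_A = CP_b - target = 35 - 24 = 11
parts_B = target - CP_a = 24 - 14 = 10
total_parts = 11 + 10 = 21
Feed A = 740 * 11 / 21 = 387.62 kg
Feed B = 740 * 10 / 21 = 352.38 kg

387.62 kg


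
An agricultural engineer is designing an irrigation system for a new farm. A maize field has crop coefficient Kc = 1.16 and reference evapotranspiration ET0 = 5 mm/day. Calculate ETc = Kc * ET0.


ETc = Kc * ET0
    = 1.16 * 5
    = 5.80 mm/day


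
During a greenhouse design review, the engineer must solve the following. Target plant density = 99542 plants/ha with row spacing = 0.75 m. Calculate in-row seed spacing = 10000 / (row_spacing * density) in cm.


spacing = 10000 / (row_sp * density)
        = 10000 / (0.75 * 99542)
        = 10000 / 74656.50
        = 0.13395 m = 13.39 cm


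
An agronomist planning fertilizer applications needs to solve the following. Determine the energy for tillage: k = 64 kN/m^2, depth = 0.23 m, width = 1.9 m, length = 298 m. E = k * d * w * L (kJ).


E = k * d * w * L
  = 64 * 0.23 * 1.9 * 298
  = 8334.46 kJ


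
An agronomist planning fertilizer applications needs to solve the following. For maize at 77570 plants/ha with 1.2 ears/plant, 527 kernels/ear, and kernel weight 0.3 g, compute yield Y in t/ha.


Y = density * ears * kernels * kw
  = 77570 * 1.2 * 527 * 0.3 g/ha
  = 14716580.40 g/ha
  = 14716.58 kg/ha = 14.72 t/ha


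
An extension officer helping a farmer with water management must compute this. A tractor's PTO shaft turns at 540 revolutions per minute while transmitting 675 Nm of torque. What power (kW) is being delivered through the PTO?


P = 2*pi*n*T / 60000
  = 2*pi * 540 * 675 / 60000
  = 2290221.04 / 60000
  = 38.17 kW


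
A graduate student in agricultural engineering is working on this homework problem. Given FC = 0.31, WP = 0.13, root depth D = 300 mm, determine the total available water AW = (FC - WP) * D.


AW = (FC - WP) * D
   = (0.31 - 0.13) * 300
   = 0.18 * 300
   = 54 mm


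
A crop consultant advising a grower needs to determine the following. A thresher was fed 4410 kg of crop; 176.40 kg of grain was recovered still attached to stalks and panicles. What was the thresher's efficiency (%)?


eta = (total - unthreshed) / total * 100
    = (4410 - 176.40) / 4410 * 100
    = 4233.60 / 4410 * 100
    = 96%


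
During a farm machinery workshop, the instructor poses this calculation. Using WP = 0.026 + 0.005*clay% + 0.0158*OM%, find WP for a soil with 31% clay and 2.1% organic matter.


WP = 0.026 + 0.005*31 + 0.0158*2.1
   = 0.026 + 0.1550 + 0.0332
   = 0.2142


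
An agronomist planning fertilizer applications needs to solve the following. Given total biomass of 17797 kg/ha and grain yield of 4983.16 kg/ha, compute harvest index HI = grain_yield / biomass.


HI = grain_yield / biomass
   = 4983.16 / 17797
   = 0.28


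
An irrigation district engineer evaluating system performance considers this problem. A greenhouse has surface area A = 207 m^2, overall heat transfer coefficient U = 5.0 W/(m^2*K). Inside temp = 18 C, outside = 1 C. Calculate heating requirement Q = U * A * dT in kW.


dT = 18 - (1) = 17 K
Q = U * A * dT
  = 5.0 * 207 * 17
  = 17595 W = 17.60 kW


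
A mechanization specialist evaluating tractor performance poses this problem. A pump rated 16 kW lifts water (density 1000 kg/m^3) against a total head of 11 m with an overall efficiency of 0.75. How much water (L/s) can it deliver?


Q = (P * 1000 * eta) / (rho * g * H)
  = (16 * 1000 * 0.75) / (1000 * 9.81 * 11)
  = 12000 / 107910
  = 0.11120 m^3/s = 111.20 L/s


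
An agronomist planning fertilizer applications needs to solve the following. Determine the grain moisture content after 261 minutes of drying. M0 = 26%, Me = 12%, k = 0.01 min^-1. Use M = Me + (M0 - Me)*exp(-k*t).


M = Me + (M0 - Me) * e^(-k*t)
  = 12 + (26 - 12) * e^(-0.01*261)
  = 12 + 14 * e^(-2.610)
  = 12 + 14 * 0.07353
  = 12 + 1.0295
  = 13.03%


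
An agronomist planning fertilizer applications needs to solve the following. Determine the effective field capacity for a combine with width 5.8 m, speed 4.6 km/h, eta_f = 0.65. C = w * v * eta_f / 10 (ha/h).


C = w * v * eta_f / 10
  = 5.8 * 4.6 * 0.65 / 10
  = 17.34 / 10
  = 1.73 ha/h


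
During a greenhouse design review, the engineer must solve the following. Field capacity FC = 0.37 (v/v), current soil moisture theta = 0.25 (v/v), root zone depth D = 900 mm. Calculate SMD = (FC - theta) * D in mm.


SMD = (FC - theta) * D
    = (0.37 - 0.25) * 900
    = 0.120 * 900
    = 108 mm


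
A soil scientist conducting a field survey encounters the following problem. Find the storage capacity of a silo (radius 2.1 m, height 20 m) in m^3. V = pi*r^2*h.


V = pi * r^2 * h
  = pi * 2.1^2 * 20
  = pi * 4.41 * 20
  = 277.09 m^3


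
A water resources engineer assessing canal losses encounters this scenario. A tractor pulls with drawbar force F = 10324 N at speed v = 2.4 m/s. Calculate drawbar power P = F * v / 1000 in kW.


P = F * v / 1000
  = 10324 * 2.4 / 1000
  = 24777.60 / 1000
  = 24.78 kW


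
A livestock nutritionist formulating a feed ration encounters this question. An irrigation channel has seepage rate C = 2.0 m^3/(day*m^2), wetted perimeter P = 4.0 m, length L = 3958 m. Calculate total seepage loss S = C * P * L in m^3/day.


S = C * P * L
  = 2.0 * 4.0 * 3958
  = 31664 m^3/day


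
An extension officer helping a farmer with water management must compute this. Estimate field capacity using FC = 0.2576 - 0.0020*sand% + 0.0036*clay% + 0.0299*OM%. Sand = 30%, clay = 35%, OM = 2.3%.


FC = 0.2576 - 0.0020*30 + 0.0036*35 + 0.0299*2.3
   = 0.2576 - 0.0600 + 0.1260 + 0.0688
   = 0.3924


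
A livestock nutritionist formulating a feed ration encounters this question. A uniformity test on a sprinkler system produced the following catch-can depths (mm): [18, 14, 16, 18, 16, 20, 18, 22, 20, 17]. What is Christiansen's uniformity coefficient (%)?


xbar = 179 / 10 = 17.900
sum|xi - xbar| = 17.200
CU = 100 * (1 - 17.200 / (10 * 17.900))
   = 100 * (1 - 0.0961)
   = 90.39%


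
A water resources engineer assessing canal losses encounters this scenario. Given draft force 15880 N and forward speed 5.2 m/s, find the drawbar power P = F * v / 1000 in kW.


P = F * v / 1000
  = 15880 * 5.2 / 1000
  = 82576 / 1000
  = 82.58 kW


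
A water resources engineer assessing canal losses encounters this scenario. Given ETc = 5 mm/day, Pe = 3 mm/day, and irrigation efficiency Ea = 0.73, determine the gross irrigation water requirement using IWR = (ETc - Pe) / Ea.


IWR = (ETc - Pe) / Ea
    = (5 - 3) / 0.73
    = 2 / 0.73
    = 2.74 mm/day


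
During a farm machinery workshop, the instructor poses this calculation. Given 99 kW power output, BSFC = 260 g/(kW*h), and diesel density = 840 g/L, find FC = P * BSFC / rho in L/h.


FC = P * BSFC / rho_fuel
   = 99 * 260 / 840
   = 25740 / 840
   = 30.64 L/h


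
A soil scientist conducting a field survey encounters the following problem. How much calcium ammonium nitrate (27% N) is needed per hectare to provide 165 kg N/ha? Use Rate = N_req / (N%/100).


Rate = N_required / (N_content / 100)
     = 165 / (27 / 100)
     = 165 / 0.27
     = 611.11 kg/ha


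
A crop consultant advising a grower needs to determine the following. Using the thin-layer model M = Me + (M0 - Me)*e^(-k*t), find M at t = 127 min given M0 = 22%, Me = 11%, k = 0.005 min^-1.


M = Me + (M0 - Me) * e^(-k*t)
  = 11 + (22 - 11) * e^(-0.005*127)
  = 11 + 11 * e^(-0.635)
  = 11 + 11 * 0.52994
  = 11 + 5.8293
  = 16.83%


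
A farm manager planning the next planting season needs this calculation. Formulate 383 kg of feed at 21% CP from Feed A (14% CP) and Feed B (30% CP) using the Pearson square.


parts_A = CP_b - target = 30 - 21 = 9
parts_B = target - CP_a = 21 - 14 = 7
total_parts = 9 + 7 = 16
Feed A = 383 * 9 / 16 = 215.44 kg
Feed B = 383 * 7 / 16 = 167.56 kg

215.44 kg


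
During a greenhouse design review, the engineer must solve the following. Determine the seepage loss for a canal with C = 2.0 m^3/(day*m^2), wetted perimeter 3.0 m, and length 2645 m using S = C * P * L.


S = C * P * L
  = 2.0 * 3.0 * 2645
  = 15870 m^3/day


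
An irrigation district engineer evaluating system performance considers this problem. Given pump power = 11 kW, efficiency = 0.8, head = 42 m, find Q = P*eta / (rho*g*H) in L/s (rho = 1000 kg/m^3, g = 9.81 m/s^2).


Q = (P * 1000 * eta) / (rho * g * H)
  = (11 * 1000 * 0.8) / (1000 * 9.81 * 42)
  = 8800 / 412020
  = 0.02136 m^3/s = 21.36 L/s


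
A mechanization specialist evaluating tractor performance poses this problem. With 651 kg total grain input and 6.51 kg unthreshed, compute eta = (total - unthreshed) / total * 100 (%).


eta = (total - unthreshed) / total * 100
    = (651 - 6.51) / 651 * 100
    = 644.49 / 651 * 100
    = 99%


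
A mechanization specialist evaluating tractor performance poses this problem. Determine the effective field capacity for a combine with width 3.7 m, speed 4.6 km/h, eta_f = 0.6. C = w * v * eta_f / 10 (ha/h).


C = w * v * eta_f / 10
  = 3.7 * 4.6 * 0.6 / 10
  = 10.21 / 10
  = 1.02 ha/h


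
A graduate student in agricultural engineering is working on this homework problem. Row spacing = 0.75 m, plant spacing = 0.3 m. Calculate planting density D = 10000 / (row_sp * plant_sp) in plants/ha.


D = 10000 / (row_sp * plant_sp)
  = 10000 / (0.75 * 0.3)
  = 10000 / 0.2250
  = 44444.44 plants/ha
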